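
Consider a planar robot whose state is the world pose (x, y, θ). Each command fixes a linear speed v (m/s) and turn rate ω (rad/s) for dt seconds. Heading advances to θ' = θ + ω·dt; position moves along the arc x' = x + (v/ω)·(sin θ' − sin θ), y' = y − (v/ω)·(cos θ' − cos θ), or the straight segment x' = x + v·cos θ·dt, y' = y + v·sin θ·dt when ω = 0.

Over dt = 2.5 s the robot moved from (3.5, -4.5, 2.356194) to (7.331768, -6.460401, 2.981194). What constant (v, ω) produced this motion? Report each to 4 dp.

v = -1.7500, ω = 0.2500

Δθ = 2.981194 − 2.356194 = 0.625000
ω = Δθ/dt = 0.625000/2.5 = 0.2500
R = Δx/(sin θ' − sin θ) = -7.0000
v = R·ω = -7.0000·0.2500 = -1.7500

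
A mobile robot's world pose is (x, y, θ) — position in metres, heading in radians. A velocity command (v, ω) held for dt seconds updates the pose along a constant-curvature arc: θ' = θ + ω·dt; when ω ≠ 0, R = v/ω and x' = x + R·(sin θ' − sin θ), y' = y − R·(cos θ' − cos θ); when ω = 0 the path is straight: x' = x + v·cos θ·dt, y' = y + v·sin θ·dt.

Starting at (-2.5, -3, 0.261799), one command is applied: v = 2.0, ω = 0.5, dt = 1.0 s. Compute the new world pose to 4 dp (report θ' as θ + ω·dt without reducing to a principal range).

(-0.7744, -2.0307, 0.7618)

θ' = 0.2618 + 0.5·1.0 = 0.7618
R = v/ω = 2.0/0.5 = 4.0000
x' = -2.5 + 4.0000·(sin 0.7618 − sin 0.2618) = -0.7744
y' = -3 − 4.0000·(cos 0.7618 − cos 0.2618) = -2.0307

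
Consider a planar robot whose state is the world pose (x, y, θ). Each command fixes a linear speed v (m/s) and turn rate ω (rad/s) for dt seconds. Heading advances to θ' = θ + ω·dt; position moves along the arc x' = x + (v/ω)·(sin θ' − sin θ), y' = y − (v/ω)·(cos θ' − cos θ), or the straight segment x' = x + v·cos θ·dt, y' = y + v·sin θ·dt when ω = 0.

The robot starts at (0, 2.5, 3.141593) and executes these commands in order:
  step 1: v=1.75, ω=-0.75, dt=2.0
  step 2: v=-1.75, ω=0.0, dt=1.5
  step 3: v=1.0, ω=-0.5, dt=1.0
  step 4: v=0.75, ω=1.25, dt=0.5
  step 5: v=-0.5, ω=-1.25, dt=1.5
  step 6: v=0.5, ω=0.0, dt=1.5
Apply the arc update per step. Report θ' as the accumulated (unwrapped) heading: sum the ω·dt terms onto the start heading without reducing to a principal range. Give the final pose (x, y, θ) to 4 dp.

(-1.6125, 2.8334, -0.1084)

step 1: θ'=1.6416 (R=-2.3333) → pose (-2.3275, 4.6683, 1.6416)
step 2: θ'=1.6416 (straight) → pose (-2.1418, 2.0499, 1.6416)
step 3: θ'=1.1416 (R=-2.0000) → pose (-1.9654, 3.0236, 1.1416)
step 4: θ'=1.7666 (R=0.6000) → pose (-1.9225, 3.3900, 1.7666)
step 5: θ'=-0.1084 (R=0.4000) → pose (-2.3581, 2.9146, -0.1084)
step 6: θ'=-0.1084 (straight) → pose (-1.6125, 2.8334, -0.1084)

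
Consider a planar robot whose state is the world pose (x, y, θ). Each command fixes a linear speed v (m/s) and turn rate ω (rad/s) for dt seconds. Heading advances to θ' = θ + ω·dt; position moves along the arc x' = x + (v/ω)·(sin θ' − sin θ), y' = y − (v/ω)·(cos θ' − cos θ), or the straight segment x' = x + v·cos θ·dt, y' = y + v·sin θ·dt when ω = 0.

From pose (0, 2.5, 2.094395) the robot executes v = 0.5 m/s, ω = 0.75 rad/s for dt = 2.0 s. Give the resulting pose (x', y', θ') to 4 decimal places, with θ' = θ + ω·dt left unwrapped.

(-0.8690, 2.7661, 3.5944)

θ' = 2.0944 + 0.75·2.0 = 3.5944
R = v/ω = 0.5/0.75 = 0.6667
x' = 0 + 0.6667·(sin 3.5944 − sin 2.0944) = -0.8690
y' = 2.5 − 0.6667·(cos 3.5944 − cos 2.0944) = 2.7661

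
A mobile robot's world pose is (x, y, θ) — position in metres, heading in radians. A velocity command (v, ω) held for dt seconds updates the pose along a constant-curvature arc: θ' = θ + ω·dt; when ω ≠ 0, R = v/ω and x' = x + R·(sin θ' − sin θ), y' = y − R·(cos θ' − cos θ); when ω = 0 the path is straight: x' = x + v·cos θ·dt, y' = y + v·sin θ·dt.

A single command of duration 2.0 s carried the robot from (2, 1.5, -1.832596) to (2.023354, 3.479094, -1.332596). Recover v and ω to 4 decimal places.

v = -1.0000, ω = 0.2500

Δθ = -1.332596 − -1.832596 = 0.500000
ω = Δθ/dt = 0.500000/2.0 = 0.2500
R = −Δy/(cos θ' − cos θ) = -4.0000
v = R·ω = -4.0000·0.2500 = -1.0000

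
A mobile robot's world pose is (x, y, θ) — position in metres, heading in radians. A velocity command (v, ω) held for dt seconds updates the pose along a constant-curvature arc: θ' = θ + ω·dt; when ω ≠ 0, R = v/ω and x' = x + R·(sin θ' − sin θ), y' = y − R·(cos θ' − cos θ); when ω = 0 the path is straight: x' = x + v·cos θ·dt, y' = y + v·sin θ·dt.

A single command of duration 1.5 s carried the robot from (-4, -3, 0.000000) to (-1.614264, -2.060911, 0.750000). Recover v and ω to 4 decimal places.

Δθ = 0.750000 − 0.000000 = 0.750000
ω = Δθ/dt = 0.750000/1.5 = 0.5000
R = Δx/(sin θ' − sin θ) = 3.5000
v = R·ω = 3.5000·0.5000 = 1.7500

v = 1.7500, ω = 0.5000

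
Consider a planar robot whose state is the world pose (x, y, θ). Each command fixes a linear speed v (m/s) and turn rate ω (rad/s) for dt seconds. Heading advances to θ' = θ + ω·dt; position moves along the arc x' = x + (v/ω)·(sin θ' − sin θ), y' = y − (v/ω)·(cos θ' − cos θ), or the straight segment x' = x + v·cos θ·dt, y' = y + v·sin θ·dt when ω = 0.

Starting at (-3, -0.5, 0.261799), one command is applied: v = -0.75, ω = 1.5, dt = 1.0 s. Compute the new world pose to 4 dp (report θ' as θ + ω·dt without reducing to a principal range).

(-3.3615, -1.0779, 1.7618)

θ' = 0.2618 + 1.5·1.0 = 1.7618
R = v/ω = -0.75/1.5 = -0.5000
x' = -3 + -0.5000·(sin 1.7618 − sin 0.2618) = -3.3615
y' = -0.5 − -0.5000·(cos 1.7618 − cos 0.2618) = -1.0779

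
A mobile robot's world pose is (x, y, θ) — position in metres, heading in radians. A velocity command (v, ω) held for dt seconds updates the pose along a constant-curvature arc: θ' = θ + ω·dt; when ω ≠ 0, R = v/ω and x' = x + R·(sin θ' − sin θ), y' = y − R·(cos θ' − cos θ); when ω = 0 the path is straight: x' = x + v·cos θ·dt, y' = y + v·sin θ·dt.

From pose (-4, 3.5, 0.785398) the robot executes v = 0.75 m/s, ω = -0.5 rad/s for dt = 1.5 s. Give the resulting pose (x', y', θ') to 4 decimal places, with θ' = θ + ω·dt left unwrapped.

θ' = 0.7854 + -0.5·1.5 = 0.0354
R = v/ω = 0.75/-0.5 = -1.5000
x' = -4 + -1.5000·(sin 0.0354 − sin 0.7854) = -2.9924
y' = 3.5 − -1.5000·(cos 0.0354 − cos 0.7854) = 3.9384

(-2.9924, 3.9384, 0.0354)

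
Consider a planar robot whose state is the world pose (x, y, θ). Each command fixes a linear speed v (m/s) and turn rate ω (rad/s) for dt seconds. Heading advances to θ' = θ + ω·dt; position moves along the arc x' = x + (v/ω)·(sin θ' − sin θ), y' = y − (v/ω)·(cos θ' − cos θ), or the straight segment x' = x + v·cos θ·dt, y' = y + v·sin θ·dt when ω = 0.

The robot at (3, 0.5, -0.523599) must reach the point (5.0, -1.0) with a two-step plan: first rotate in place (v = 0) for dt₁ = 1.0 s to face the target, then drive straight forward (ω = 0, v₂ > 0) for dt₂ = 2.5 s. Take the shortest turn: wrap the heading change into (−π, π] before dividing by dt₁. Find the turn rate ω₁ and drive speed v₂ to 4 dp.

heading to target = atan2(-1−0.5, 5−3) = -0.6435
Δθ = wrap(-0.6435 − -0.5236) = -0.1199; ω₁ = Δθ/dt₁ = -0.1199
distance = √((5−3)² + (-1−0.5)²) = 2.5000; v₂ = distance/dt₂ = 1.0000

ω₁ = -0.1199, v₂ = 1.0000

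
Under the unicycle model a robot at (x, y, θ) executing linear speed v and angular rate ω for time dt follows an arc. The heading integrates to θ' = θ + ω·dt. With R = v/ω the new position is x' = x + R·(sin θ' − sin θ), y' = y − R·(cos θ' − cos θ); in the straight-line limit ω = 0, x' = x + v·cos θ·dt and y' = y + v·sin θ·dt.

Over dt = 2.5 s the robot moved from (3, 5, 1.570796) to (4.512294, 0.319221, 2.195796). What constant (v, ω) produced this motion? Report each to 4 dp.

Δθ = 2.195796 − 1.570796 = 0.625000
ω = Δθ/dt = 0.625000/2.5 = 0.2500
R = −Δy/(cos θ' − cos θ) = -8.0000
v = R·ω = -8.0000·0.2500 = -2.0000

v = -2.0000, ω = 0.2500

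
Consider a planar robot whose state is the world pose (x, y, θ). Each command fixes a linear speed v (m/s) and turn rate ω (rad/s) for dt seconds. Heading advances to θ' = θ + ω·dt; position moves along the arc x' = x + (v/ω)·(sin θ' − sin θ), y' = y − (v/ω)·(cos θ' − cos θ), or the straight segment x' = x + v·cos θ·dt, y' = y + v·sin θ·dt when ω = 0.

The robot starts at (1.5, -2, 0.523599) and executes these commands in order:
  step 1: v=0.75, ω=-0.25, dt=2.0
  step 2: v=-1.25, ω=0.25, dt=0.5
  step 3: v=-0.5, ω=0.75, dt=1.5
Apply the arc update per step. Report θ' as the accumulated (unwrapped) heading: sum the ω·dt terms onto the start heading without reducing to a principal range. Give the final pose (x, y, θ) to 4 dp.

(1.7682, -2.1167, 1.2736)

step 1: θ'=0.0236 (R=-3.0000) → pose (2.9292, -1.5989, 0.0236)
step 2: θ'=0.1486 (R=-5.0000) → pose (2.3069, -1.6526, 0.1486)
step 3: θ'=1.2736 (R=-0.6667) → pose (1.7682, -2.1167, 1.2736)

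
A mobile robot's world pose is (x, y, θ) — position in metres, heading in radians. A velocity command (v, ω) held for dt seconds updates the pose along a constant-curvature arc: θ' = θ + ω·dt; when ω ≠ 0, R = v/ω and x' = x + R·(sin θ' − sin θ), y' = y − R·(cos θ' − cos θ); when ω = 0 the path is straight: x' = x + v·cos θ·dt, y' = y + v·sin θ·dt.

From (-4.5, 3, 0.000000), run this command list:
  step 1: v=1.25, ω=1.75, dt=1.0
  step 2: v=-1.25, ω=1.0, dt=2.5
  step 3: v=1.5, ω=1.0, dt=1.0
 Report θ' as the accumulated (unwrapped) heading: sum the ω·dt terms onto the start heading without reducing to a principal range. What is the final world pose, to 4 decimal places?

step 1: θ'=1.7500 (R=0.7143) → pose (-3.7972, 3.8416, 1.7500)
step 2: θ'=4.2500 (R=-1.2500) → pose (-1.4484, 3.5068, 4.2500)
step 3: θ'=5.2500 (R=1.5000) → pose (-1.3944, 2.0695, 5.2500)

(-1.3944, 2.0695, 5.2500)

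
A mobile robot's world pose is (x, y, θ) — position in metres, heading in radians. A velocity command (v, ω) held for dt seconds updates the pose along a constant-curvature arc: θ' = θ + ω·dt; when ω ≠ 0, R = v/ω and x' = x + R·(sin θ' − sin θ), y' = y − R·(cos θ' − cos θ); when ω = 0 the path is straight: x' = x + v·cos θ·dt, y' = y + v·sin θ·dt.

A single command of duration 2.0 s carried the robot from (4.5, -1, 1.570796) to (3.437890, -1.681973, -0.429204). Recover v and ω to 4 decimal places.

v = -0.7500, ω = -1.0000

Δθ = -0.429204 − 1.570796 = -2.000000
ω = Δθ/dt = -2.000000/2.0 = -1.0000
R = Δx/(sin θ' − sin θ) = 0.7500
v = R·ω = 0.7500·-1.0000 = -0.7500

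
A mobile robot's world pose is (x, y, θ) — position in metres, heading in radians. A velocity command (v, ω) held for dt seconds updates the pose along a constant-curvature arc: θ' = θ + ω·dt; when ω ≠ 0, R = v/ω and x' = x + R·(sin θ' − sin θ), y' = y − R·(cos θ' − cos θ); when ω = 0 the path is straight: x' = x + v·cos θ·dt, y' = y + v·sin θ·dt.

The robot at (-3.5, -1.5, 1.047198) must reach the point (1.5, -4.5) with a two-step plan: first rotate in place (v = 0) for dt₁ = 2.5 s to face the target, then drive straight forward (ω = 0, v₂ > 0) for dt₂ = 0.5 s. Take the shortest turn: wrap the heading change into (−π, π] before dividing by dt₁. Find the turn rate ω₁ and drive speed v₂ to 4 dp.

ω₁ = -0.6350, v₂ = 11.6619

heading to target = atan2(-4.5−-1.5, 1.5−-3.5) = -0.5404
Δθ = wrap(-0.5404 − 1.0472) = -1.5876; ω₁ = Δθ/dt₁ = -0.6350
distance = √((1.5−-3.5)² + (-4.5−-1.5)²) = 5.8310; v₂ = distance/dt₂ = 11.6619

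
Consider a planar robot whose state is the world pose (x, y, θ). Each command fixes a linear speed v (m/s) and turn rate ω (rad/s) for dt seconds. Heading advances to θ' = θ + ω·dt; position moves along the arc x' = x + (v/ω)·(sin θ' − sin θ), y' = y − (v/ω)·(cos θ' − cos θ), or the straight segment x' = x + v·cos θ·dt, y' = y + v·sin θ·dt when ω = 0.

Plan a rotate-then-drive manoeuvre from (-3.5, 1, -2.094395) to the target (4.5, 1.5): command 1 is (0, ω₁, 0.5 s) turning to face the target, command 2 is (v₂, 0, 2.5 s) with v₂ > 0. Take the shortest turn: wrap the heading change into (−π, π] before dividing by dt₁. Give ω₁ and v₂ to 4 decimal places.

heading to target = atan2(1.5−1, 4.5−-3.5) = 0.0624
Δθ = wrap(0.0624 − -2.0944) = 2.1568; ω₁ = Δθ/dt₁ = 4.3136
distance = √((4.5−-3.5)² + (1.5−1)²) = 8.0156; v₂ = distance/dt₂ = 3.2062

ω₁ = 4.3136, v₂ = 3.2062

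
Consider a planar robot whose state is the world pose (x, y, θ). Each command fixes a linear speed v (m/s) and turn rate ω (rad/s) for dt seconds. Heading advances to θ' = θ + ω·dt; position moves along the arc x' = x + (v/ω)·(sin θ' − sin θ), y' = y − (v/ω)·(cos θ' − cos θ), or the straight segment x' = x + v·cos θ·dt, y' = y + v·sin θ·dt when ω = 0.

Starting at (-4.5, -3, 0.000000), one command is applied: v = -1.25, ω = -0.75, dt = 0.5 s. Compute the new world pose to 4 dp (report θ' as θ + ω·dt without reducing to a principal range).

θ' = 0.0000 + -0.75·0.5 = -0.3750
R = v/ω = -1.25/-0.75 = 1.6667
x' = -4.5 + 1.6667·(sin -0.3750 − sin 0.0000) = -5.1105
y' = -3 − 1.6667·(cos -0.3750 − cos 0.0000) = -2.8842

(-5.1105, -2.8842, -0.3750)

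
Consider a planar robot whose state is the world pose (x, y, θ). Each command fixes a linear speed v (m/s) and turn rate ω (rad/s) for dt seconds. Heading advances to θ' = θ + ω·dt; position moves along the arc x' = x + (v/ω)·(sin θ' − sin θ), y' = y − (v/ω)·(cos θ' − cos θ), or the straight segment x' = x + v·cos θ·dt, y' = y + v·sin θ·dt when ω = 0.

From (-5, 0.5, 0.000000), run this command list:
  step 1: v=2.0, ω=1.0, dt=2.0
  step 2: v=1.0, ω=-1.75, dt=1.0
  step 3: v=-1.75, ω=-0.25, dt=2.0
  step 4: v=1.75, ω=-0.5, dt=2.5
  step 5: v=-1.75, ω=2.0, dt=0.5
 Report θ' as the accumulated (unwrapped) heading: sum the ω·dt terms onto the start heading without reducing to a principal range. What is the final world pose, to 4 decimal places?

(-4.0948, 1.6861, -0.5000)

step 1: θ'=2.0000 (R=2.0000) → pose (-3.1814, 3.3323, 2.0000)
step 2: θ'=0.2500 (R=-0.5714) → pose (-2.8032, 4.1238, 0.2500)
step 3: θ'=-0.2500 (R=7.0000) → pose (-6.2668, 4.1238, -0.2500)
step 4: θ'=-1.5000 (R=-3.5000) → pose (-3.6415, 0.9801, -1.5000)
step 5: θ'=-0.5000 (R=-0.8750) → pose (-4.0948, 1.6861, -0.5000)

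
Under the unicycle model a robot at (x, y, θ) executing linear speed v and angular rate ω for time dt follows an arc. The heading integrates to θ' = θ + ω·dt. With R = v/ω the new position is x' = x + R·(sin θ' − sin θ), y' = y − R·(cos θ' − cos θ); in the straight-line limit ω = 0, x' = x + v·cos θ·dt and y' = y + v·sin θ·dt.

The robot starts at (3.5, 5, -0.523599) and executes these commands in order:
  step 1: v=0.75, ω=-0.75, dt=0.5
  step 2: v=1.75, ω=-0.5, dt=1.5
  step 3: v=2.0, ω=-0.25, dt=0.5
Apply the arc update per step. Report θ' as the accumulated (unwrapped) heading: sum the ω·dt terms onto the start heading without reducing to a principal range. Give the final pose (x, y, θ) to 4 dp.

(4.3935, 1.3156, -1.7736)

step 1: θ'=-0.8986 (R=-1.0000) → pose (3.7825, 4.7567, -0.8986)
step 2: θ'=-1.6486 (R=-3.5000) → pose (4.5333, 2.3052, -1.6486)
step 3: θ'=-1.7736 (R=-8.0000) → pose (4.3935, 1.3156, -1.7736)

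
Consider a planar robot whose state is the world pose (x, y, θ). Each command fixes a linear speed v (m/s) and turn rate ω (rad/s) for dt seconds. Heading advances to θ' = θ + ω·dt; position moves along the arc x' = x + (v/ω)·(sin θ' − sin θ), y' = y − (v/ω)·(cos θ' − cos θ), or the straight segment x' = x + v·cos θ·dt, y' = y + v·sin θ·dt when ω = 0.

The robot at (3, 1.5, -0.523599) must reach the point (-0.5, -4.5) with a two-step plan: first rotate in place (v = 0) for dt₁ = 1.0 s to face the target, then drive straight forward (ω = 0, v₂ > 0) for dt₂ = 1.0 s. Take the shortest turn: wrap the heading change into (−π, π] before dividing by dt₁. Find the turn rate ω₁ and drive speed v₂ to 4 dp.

heading to target = atan2(-4.5−1.5, -0.5−3) = -2.0989
Δθ = wrap(-2.0989 − -0.5236) = -1.5753; ω₁ = Δθ/dt₁ = -1.5753
distance = √((-0.5−3)² + (-4.5−1.5)²) = 6.9462; v₂ = distance/dt₂ = 6.9462

ω₁ = -1.5753, v₂ = 6.9462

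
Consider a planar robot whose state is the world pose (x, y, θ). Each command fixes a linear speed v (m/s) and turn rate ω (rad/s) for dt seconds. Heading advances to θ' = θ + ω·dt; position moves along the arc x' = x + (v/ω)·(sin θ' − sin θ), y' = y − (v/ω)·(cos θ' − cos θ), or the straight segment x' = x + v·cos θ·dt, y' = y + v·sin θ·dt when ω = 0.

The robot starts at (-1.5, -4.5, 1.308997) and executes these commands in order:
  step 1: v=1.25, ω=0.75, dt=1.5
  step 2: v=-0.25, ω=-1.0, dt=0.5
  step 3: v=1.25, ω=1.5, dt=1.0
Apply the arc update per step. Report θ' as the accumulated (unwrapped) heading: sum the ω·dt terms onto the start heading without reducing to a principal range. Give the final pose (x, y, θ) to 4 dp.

(-2.9745, -2.4014, 3.4340)

step 1: θ'=2.4340 (R=1.6667) → pose (-2.0265, -2.8021, 2.4340)
step 2: θ'=1.9340 (R=0.2500) → pose (-1.9553, -2.9033, 1.9340)
step 3: θ'=3.4340 (R=0.8333) → pose (-2.9745, -2.4014, 3.4340)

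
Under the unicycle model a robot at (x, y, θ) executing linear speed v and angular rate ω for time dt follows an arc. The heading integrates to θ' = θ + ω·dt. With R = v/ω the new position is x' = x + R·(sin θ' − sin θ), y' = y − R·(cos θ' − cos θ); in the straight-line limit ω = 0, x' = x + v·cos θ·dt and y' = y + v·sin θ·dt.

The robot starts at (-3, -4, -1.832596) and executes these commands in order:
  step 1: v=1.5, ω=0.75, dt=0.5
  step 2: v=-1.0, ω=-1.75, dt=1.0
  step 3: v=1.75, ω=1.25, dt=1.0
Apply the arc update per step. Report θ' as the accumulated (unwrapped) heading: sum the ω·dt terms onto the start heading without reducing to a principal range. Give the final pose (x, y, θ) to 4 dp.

(-3.8388, -4.9777, -1.9576)

step 1: θ'=-1.4576 (R=2.0000) → pose (-3.0553, -4.7436, -1.4576)
step 2: θ'=-3.2076 (R=0.5714) → pose (-2.4499, -4.1088, -3.2076)
step 3: θ'=-1.9576 (R=1.4000) → pose (-3.8388, -4.9777, -1.9576)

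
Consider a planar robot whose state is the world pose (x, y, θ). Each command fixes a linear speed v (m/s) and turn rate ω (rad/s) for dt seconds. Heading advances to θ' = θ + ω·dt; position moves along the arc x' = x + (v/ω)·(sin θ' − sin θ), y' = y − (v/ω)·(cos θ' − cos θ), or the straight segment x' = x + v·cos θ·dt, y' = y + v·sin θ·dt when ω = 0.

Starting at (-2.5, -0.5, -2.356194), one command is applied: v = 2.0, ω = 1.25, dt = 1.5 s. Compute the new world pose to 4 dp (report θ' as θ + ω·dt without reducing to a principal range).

(-2.1092, -3.0497, -0.4812)

θ' = -2.3562 + 1.25·1.5 = -0.4812
R = v/ω = 2.0/1.25 = 1.6000
x' = -2.5 + 1.6000·(sin -0.4812 − sin -2.3562) = -2.1092
y' = -0.5 − 1.6000·(cos -0.4812 − cos -2.3562) = -3.0497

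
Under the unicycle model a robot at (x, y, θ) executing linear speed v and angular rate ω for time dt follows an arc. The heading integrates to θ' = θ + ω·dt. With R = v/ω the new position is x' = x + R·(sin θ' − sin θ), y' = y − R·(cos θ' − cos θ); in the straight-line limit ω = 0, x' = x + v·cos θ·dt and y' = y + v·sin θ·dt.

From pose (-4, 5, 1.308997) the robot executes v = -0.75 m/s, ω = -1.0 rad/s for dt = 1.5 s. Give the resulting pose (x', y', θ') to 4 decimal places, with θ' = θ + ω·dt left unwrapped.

θ' = 1.3090 + -1.0·1.5 = -0.1910
R = v/ω = -0.75/-1.0 = 0.7500
x' = -4 + 0.7500·(sin -0.1910 − sin 1.3090) = -4.8668
y' = 5 − 0.7500·(cos -0.1910 − cos 1.3090) = 4.4578

(-4.8668, 4.4578, -0.1910)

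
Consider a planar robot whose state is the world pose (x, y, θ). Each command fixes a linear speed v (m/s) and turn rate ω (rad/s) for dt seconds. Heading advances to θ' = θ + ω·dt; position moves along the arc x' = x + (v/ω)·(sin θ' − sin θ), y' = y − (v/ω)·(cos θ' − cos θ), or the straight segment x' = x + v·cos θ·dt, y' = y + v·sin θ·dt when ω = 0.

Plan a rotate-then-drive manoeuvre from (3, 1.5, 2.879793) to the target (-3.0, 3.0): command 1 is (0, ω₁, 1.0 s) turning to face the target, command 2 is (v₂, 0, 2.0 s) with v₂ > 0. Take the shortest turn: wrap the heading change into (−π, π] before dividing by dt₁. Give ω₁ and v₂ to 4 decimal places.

heading to target = atan2(3−1.5, -3−3) = 2.8966
Δθ = wrap(2.8966 − 2.8798) = 0.0168; ω₁ = Δθ/dt₁ = 0.0168
distance = √((-3−3)² + (3−1.5)²) = 6.1847; v₂ = distance/dt₂ = 3.0923

ω₁ = 0.0168, v₂ = 3.0923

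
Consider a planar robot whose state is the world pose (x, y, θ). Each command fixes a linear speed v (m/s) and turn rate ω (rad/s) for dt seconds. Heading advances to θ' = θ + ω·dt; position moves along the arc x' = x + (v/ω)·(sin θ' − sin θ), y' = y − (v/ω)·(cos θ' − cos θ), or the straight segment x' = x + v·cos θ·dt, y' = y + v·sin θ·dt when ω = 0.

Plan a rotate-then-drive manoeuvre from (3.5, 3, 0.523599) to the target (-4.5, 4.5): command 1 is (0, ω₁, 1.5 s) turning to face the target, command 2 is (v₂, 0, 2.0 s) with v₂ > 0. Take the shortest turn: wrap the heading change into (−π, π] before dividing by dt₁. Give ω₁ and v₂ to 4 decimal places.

heading to target = atan2(4.5−3, -4.5−3.5) = 2.9562
Δθ = wrap(2.9562 − 0.5236) = 2.4326; ω₁ = Δθ/dt₁ = 1.6218
distance = √((-4.5−3.5)² + (4.5−3)²) = 8.1394; v₂ = distance/dt₂ = 4.0697

ω₁ = 1.6218, v₂ = 4.0697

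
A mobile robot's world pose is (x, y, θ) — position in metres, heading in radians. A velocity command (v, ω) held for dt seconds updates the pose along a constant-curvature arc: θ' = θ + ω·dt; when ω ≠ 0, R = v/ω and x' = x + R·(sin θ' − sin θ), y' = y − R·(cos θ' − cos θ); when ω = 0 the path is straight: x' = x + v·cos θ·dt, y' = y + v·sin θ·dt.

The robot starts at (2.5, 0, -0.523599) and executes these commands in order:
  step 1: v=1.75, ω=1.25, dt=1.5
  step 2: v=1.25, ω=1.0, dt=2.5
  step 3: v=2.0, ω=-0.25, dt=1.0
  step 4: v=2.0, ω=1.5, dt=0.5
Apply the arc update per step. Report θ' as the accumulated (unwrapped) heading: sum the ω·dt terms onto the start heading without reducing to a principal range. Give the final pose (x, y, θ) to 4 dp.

(0.2128, 0.3028, 4.3514)

step 1: θ'=1.3514 (R=1.4000) → pose (4.5664, 0.9077, 1.3514)
step 2: θ'=3.8514 (R=1.2500) → pose (2.5318, 2.1279, 3.8514)
step 3: θ'=3.6014 (R=-8.0000) → pose (0.8685, 1.0267, 3.6014)
step 4: θ'=4.3514 (R=1.3333) → pose (0.2128, 0.3028, 4.3514)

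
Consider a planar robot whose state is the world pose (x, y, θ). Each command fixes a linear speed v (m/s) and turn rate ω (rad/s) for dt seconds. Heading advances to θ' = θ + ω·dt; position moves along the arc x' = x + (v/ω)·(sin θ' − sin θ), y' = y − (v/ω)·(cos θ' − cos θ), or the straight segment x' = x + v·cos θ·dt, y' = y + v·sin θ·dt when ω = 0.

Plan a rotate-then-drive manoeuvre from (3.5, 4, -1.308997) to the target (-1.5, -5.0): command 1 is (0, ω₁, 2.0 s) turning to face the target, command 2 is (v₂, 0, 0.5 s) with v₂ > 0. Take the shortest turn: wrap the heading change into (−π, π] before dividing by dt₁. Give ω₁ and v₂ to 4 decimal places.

ω₁ = -0.3844, v₂ = 20.5913

heading to target = atan2(-5−4, -1.5−3.5) = -2.0779
Δθ = wrap(-2.0779 − -1.3090) = -0.7689; ω₁ = Δθ/dt₁ = -0.3844
distance = √((-1.5−3.5)² + (-5−4)²) = 10.2956; v₂ = distance/dt₂ = 20.5913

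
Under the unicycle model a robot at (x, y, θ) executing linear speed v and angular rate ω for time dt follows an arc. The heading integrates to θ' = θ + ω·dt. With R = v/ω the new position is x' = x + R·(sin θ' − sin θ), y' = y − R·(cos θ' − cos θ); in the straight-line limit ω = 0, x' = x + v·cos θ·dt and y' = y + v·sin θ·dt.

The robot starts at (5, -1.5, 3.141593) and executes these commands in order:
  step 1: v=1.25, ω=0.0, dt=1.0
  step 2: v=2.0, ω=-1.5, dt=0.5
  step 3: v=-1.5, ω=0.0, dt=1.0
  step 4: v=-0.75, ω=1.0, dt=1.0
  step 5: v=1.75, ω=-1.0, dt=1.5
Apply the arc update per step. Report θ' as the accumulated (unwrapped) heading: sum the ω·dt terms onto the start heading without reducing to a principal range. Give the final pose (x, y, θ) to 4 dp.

step 1: θ'=3.1416 (straight) → pose (3.7500, -1.5000, 3.1416)
step 2: θ'=2.3916 (R=-1.3333) → pose (2.8411, -1.1423, 2.3916)
step 3: θ'=2.3916 (straight) → pose (3.9387, -2.1647, 2.3916)
step 4: θ'=3.3916 (R=-0.7500) → pose (4.6355, -2.3426, 3.3916)
step 5: θ'=1.8916 (R=-1.7500) → pose (2.5418, -1.1988, 1.8916)

(2.5418, -1.1988, 1.8916)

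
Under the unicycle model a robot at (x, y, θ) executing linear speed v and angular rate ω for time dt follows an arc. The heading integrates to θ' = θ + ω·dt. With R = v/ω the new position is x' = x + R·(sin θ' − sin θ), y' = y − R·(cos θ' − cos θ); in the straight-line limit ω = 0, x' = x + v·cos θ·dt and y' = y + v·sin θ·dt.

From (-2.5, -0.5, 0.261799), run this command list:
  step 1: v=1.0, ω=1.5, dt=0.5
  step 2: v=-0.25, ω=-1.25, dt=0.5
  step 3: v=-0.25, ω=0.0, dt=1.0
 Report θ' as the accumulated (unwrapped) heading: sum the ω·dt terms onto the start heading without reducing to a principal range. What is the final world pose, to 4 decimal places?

(-2.4330, -0.3831, 0.3868)

step 1: θ'=1.0118 (R=0.6667) → pose (-2.1074, -0.2096, 1.0118)
step 2: θ'=0.3868 (R=0.2000) → pose (-2.2015, -0.2888, 0.3868)
step 3: θ'=0.3868 (straight) → pose (-2.4330, -0.3831, 0.3868)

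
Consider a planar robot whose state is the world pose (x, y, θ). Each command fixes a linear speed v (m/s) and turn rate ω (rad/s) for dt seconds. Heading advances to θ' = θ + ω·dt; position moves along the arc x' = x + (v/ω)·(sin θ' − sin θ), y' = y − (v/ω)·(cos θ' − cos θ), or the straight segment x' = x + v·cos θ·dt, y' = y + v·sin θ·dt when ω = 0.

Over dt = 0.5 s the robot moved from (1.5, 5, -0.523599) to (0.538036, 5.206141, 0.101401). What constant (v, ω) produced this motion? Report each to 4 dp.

v = -2.0000, ω = 1.2500

Δθ = 0.101401 − -0.523599 = 0.625000
ω = Δθ/dt = 0.625000/0.5 = 1.2500
R = Δx/(sin θ' − sin θ) = -1.6000
v = R·ω = -1.6000·1.2500 = -2.0000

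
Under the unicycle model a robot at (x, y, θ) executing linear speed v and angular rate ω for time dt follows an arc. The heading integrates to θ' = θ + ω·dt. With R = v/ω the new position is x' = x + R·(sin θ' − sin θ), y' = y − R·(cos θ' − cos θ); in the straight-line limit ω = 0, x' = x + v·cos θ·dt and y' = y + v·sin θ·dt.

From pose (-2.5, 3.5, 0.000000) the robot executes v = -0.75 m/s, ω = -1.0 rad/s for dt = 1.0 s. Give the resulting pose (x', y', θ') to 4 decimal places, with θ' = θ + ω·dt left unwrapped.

θ' = 0.0000 + -1.0·1.0 = -1.0000
R = v/ω = -0.75/-1.0 = 0.7500
x' = -2.5 + 0.7500·(sin -1.0000 − sin 0.0000) = -3.1311
y' = 3.5 − 0.7500·(cos -1.0000 − cos 0.0000) = 3.8448

(-3.1311, 3.8448, -1.0000)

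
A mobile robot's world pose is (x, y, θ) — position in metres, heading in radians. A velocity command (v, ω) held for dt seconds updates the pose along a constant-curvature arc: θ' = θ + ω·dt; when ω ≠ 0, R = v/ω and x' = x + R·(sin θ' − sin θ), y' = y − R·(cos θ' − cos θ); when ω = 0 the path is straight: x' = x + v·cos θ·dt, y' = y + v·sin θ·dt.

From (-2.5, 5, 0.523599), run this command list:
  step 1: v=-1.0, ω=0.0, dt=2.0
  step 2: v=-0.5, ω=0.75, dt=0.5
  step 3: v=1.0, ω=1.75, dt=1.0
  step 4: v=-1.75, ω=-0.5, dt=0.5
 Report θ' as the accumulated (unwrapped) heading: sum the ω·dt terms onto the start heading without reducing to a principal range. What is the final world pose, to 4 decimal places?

step 1: θ'=0.5236 (straight) → pose (-4.2321, 4.0000, 0.5236)
step 2: θ'=0.8986 (R=-0.6667) → pose (-4.4204, 3.8378, 0.8986)
step 3: θ'=2.6486 (R=0.5714) → pose (-4.5970, 4.6970, 2.6486)
step 4: θ'=2.3986 (R=3.5000) → pose (-3.8857, 4.1913, 2.3986)

(-3.8857, 4.1913, 2.3986)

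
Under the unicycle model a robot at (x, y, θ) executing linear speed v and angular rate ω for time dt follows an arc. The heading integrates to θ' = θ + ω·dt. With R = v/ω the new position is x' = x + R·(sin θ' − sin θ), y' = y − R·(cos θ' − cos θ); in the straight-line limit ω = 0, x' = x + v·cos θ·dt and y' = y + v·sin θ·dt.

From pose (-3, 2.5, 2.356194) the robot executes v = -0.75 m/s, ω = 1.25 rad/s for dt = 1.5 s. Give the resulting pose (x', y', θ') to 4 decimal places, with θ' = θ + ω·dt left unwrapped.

(-2.0439, 2.6466, 4.2312)

θ' = 2.3562 + 1.25·1.5 = 4.2312
R = v/ω = -0.75/1.25 = -0.6000
x' = -3 + -0.6000·(sin 4.2312 − sin 2.3562) = -2.0439
y' = 2.5 − -0.6000·(cos 4.2312 − cos 2.3562) = 2.6466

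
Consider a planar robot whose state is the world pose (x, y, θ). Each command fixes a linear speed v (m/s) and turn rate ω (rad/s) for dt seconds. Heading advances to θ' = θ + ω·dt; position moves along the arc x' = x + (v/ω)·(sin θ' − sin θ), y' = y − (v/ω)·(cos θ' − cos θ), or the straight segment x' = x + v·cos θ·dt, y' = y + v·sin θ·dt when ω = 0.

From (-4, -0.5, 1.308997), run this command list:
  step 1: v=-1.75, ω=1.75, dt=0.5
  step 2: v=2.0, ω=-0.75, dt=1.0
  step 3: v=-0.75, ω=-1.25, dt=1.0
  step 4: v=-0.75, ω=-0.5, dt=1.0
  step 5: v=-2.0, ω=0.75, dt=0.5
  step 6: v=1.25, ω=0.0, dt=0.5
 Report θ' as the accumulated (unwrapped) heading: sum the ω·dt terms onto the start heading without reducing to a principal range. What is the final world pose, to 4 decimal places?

step 1: θ'=2.1840 (R=-1.0000) → pose (-3.8519, -1.3343, 2.1840)
step 2: θ'=1.4340 (R=-2.6667) → pose (-4.3128, 0.5640, 1.4340)
step 3: θ'=0.1840 (R=0.6000) → pose (-4.7974, 0.0559, 0.1840)
step 4: θ'=-0.3160 (R=1.5000) → pose (-5.5380, 0.1049, -0.3160)
step 5: θ'=0.0590 (R=-2.6667) → pose (-6.5240, 0.2323, 0.0590)
step 6: θ'=0.0590 (straight) → pose (-5.9001, 0.2691, 0.0590)

(-5.9001, 0.2691, 0.0590)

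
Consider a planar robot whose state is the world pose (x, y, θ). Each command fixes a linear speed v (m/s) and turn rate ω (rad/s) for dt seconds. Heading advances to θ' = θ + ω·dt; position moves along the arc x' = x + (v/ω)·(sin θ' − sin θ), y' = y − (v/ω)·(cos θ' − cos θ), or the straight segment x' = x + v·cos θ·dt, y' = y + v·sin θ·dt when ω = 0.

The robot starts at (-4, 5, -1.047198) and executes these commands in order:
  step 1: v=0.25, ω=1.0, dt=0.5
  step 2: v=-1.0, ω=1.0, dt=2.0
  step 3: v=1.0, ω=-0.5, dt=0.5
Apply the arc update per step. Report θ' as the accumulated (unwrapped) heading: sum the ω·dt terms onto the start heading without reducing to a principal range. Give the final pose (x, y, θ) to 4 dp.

step 1: θ'=-0.5472 (R=0.2500) → pose (-3.9136, 4.9115, -0.5472)
step 2: θ'=1.4528 (R=-1.0000) → pose (-5.4269, 4.1752, 1.4528)
step 3: θ'=1.2028 (R=-2.0000) → pose (-5.3069, 4.6593, 1.2028)

(-5.3069, 4.6593, 1.2028)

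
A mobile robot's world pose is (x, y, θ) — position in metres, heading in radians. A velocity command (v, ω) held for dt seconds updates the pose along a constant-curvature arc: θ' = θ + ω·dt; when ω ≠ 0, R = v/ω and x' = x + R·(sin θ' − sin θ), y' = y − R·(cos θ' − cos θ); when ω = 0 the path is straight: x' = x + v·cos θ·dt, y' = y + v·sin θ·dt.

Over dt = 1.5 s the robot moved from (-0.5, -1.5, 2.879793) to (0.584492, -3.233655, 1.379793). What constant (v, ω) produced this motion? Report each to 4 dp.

v = -1.5000, ω = -1.0000

Δθ = 1.379793 − 2.879793 = -1.500000
ω = Δθ/dt = -1.500000/1.5 = -1.0000
R = −Δy/(cos θ' − cos θ) = 1.5000
v = R·ω = 1.5000·-1.0000 = -1.5000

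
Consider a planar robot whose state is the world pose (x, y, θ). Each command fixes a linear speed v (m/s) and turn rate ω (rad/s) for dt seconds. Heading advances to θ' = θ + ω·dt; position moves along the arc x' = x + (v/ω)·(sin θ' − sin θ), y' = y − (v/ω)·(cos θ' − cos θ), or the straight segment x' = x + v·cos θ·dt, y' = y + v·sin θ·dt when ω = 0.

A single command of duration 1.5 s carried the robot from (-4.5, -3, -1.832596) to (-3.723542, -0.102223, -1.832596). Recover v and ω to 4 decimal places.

Δθ = -1.832596 − -1.832596 = 0.000000
ω = Δθ/dt = 0.000000/1.5 = 0.0000
ω = 0 → v = (Δx·cos θ + Δy·sin θ)/dt = -2.0000

v = -2.0000, ω = 0.0000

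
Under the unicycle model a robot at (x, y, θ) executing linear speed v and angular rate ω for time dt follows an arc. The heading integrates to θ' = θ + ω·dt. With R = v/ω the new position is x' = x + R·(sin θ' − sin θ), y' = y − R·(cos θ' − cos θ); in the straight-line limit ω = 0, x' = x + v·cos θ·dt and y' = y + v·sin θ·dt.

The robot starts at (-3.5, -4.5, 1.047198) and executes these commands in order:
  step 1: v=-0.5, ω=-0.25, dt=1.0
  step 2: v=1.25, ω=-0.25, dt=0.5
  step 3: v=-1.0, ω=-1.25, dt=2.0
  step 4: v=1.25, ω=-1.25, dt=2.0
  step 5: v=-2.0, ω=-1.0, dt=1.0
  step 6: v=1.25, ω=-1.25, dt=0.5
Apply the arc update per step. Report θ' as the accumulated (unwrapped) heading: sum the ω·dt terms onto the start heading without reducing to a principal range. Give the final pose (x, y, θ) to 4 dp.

step 1: θ'=0.7972 (R=2.0000) → pose (-3.8012, -4.8974, 0.7972)
step 2: θ'=0.6722 (R=-5.0000) → pose (-3.3378, -4.4787, 0.6722)
step 3: θ'=-1.8278 (R=0.8000) → pose (-4.6097, -3.6494, -1.8278)
step 4: θ'=-4.3278 (R=-1.0000) → pose (-6.5038, -3.7704, -4.3278)
step 5: θ'=-5.3278 (R=2.0000) → pose (-6.7246, -5.6753, -5.3278)
step 6: θ'=-5.9528 (R=-1.0000) → pose (-6.2325, -5.3067, -5.9528)

(-6.2325, -5.3067, -5.9528)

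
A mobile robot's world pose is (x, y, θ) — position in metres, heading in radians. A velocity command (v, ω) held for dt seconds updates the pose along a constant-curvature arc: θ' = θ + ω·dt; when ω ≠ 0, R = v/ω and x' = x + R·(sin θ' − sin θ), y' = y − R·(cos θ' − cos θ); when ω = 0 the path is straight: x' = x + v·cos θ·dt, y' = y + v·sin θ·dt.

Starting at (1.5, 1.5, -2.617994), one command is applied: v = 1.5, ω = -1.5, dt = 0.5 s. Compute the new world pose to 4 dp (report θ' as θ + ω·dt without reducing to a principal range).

(0.7755, 1.3915, -3.3680)

θ' = -2.6180 + -1.5·0.5 = -3.3680
R = v/ω = 1.5/-1.5 = -1.0000
x' = 1.5 + -1.0000·(sin -3.3680 − sin -2.6180) = 0.7755
y' = 1.5 − -1.0000·(cos -3.3680 − cos -2.6180) = 1.3915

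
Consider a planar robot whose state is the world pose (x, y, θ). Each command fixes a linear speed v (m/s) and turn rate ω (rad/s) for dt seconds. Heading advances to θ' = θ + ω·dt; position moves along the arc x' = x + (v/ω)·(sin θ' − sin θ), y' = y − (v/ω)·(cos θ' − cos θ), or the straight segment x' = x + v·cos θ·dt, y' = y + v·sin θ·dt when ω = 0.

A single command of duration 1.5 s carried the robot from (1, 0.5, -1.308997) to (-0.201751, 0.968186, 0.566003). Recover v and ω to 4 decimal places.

Δθ = 0.566003 − -1.308997 = 1.875000
ω = Δθ/dt = 1.875000/1.5 = 1.2500
R = Δx/(sin θ' − sin θ) = -0.8000
v = R·ω = -0.8000·1.2500 = -1.0000

v = -1.0000, ω = 1.2500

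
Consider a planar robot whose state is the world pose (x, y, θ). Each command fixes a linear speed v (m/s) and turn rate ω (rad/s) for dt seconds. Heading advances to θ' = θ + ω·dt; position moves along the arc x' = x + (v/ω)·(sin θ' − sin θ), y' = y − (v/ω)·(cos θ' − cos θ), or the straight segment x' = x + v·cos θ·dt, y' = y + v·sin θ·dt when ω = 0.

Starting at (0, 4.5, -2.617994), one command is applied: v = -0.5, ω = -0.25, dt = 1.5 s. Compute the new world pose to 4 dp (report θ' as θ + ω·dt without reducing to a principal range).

(0.7039, 4.7459, -2.9930)

θ' = -2.6180 + -0.25·1.5 = -2.9930
R = v/ω = -0.5/-0.25 = 2.0000
x' = 0 + 2.0000·(sin -2.9930 − sin -2.6180) = 0.7039
y' = 4.5 − 2.0000·(cos -2.9930 − cos -2.6180) = 4.7459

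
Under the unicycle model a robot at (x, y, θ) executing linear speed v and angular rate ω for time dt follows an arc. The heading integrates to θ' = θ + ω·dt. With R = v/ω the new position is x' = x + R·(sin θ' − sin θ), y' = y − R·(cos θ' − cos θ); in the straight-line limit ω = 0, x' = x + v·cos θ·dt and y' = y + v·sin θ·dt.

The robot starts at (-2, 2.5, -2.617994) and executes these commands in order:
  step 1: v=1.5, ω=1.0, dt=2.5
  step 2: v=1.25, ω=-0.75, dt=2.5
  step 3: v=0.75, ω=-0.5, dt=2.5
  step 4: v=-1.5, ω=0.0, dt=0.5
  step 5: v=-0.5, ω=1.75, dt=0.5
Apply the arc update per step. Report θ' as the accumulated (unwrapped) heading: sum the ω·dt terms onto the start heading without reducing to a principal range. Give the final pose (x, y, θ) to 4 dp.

step 1: θ'=-0.1180 (R=1.5000) → pose (-1.4266, -0.2886, -0.1180)
step 2: θ'=-1.9930 (R=-1.6667) → pose (-0.1025, -2.6266, -1.9930)
step 3: θ'=-3.2430 (R=-1.5000) → pose (-1.6226, -3.5043, -3.2430)
step 4: θ'=-3.2430 (straight) → pose (-0.8764, -3.5802, -3.2430)
step 5: θ'=-2.3680 (R=-0.2857) → pose (-0.6479, -3.5003, -2.3680)

(-0.6479, -3.5003, -2.3680)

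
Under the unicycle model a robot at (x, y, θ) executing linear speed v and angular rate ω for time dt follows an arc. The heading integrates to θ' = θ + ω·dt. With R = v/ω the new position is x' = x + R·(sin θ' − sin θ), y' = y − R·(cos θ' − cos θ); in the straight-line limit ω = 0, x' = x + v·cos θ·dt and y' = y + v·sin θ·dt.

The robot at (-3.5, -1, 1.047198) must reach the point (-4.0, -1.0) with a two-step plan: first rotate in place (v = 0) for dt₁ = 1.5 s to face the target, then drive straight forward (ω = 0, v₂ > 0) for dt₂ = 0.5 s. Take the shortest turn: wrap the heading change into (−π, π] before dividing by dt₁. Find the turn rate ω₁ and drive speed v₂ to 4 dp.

ω₁ = 1.3963, v₂ = 1.0000

heading to target = atan2(-1−-1, -4−-3.5) = 3.1416
Δθ = wrap(3.1416 − 1.0472) = 2.0944; ω₁ = Δθ/dt₁ = 1.3963
distance = √((-4−-3.5)² + (-1−-1)²) = 0.5000; v₂ = distance/dt₂ = 1.0000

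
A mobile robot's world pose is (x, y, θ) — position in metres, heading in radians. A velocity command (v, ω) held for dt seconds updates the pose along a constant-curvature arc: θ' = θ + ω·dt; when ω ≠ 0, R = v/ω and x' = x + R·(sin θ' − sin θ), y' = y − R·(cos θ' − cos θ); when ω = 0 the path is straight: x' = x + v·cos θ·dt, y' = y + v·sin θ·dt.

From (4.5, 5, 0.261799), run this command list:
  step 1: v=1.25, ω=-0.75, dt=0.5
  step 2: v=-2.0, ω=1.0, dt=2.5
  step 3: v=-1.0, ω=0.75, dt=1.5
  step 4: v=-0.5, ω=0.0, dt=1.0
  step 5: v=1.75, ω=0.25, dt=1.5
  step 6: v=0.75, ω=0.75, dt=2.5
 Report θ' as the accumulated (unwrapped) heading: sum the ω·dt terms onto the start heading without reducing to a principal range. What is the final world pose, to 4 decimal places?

step 1: θ'=-0.1132 (R=-1.6667) → pose (5.1196, 5.0461, -0.1132)
step 2: θ'=2.3868 (R=-2.0000) → pose (3.5234, 1.6021, 2.3868)
step 3: θ'=3.5118 (R=-1.3333) → pose (4.9194, 1.3303, 3.5118)
step 4: θ'=3.5118 (straight) → pose (5.3855, 1.5112, 3.5118)
step 5: θ'=3.8868 (R=7.0000) → pose (3.1713, 0.1301, 3.8868)
step 6: θ'=5.7618 (R=1.0000) → pose (3.3513, -1.4720, 5.7618)

(3.3513, -1.4720, 5.7618)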